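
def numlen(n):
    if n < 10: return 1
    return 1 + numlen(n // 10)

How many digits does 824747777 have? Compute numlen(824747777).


numlen(824747777) = 1 + numlen(82474777)
numlen(82474777) = 1 + numlen(8247477)
numlen(8247477) = 1 + numlen(824747)
numlen(824747) = 1 + numlen(82474)
numlen(82474) = 1 + numlen(8247)
numlen(8247) = 1 + numlen(824)
numlen(824) = 1 + numlen(82)
numlen(82) = 1 + numlen(8)
numlen(8) = 1  (base case: 8 < 10)
Unwinding: 1 + 1 + 1 + 1 + 1 + 1 + 1 + 1 + 1 = 9

9


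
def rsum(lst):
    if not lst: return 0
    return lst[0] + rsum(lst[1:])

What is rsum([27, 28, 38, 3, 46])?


rsum([27, 28, 38, 3, 46]) = 27 + rsum([28, 38, 3, 46])
rsum([28, 38, 3, 46]) = 28 + rsum([38, 3, 46])
rsum([38, 3, 46]) = 38 + rsum([3, 46])
rsum([3, 46]) = 3 + rsum([46])
rsum([46]) = 46 + rsum([])
rsum([]) = 0  (base case)
Total: 27 + 28 + 38 + 3 + 46 + 0 = 142

142


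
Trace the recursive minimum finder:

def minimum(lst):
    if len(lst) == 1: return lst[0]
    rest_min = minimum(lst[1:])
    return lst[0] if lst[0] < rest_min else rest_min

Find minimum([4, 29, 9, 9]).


minimum([4, 29, 9, 9]): compare 4 with minimum([29, 9, 9])
minimum([29, 9, 9]): compare 29 with minimum([9, 9])
minimum([9, 9]): compare 9 with minimum([9])
minimum([9]) = 9  (base case)
Compare 9 with 9 -> 9
Compare 29 with 9 -> 9
Compare 4 with 9 -> 4

4


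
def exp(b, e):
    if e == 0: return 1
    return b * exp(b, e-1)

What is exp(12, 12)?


exp(12, 12)
= 12 * exp(12, 11)
= 12 * 12 * exp(12, 10)
= 12 * 12 * 12 * exp(12, 9)
= 12 * 12 * 12 * 12 * exp(12, 8)
= 12 * 12 * 12 * 12 * 12 * exp(12, 7)
= 12 * 12 * 12 * 12 * 12 * 12 * exp(12, 6)
= 12 * 12 * 12 * 12 * 12 * 12 * 12 * exp(12, 5)
= 12 * 12 * 12 * 12 * 12 * 12 * 12 * 12 * exp(12, 4)
= 12 * 12 * 12 * 12 * 12 * 12 * 12 * 12 * 12 * exp(12, 3)
= 12 * 12 * 12 * 12 * 12 * 12 * 12 * 12 * 12 * 12 * exp(12, 2)
= 12 * 12 * 12 * 12 * 12 * 12 * 12 * 12 * 12 * 12 * 12 * exp(12, 1)
= 12 * 12 * 12 * 12 * 12 * 12 * 12 * 12 * 12 * 12 * 12 * 12 * exp(12, 0)
= 12 * 12 * 12 * 12 * 12 * 12 * 12 * 12 * 12 * 12 * 12 * 12 * 1
= 8916100448256

8916100448256


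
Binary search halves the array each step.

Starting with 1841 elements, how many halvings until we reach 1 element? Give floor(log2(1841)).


1841 / 2 = 920
920 / 2 = 460
460 / 2 = 230
230 / 2 = 115
115 / 2 = 57
57 / 2 = 28
28 / 2 = 14
14 / 2 = 7
7 / 2 = 3
3 / 2 = 1
Reached 1 after 10 halvings

10


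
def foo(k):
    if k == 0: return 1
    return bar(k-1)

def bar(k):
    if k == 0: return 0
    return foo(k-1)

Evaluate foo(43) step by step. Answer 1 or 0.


foo(43) = bar(42)
bar(42) = foo(41)
foo(41) = bar(40)
bar(40) = foo(39)
foo(39) = bar(38)
bar(38) = foo(37)
foo(37) = bar(36)
bar(36) = foo(35)
foo(35) = bar(34)
bar(34) = foo(33)
foo(33) = bar(32)
bar(32) = foo(31)
foo(31) = bar(30)
bar(30) = foo(29)
foo(29) = bar(28)
bar(28) = foo(27)
foo(27) = bar(26)
bar(26) = foo(25)
foo(25) = bar(24)
bar(24) = foo(23)
foo(23) = bar(22)
bar(22) = foo(21)
foo(21) = bar(20)
bar(20) = foo(19)
foo(19) = bar(18)
bar(18) = foo(17)
foo(17) = bar(16)
bar(16) = foo(15)
foo(15) = bar(14)
bar(14) = foo(13)
foo(13) = bar(12)
bar(12) = foo(11)
foo(11) = bar(10)
bar(10) = foo(9)
foo(9) = bar(8)
bar(8) = foo(7)
foo(7) = bar(6)
bar(6) = foo(5)
foo(5) = bar(4)
bar(4) = foo(3)
foo(3) = bar(2)
bar(2) = foo(1)
foo(1) = bar(0)
bar(0) = 0  (base case)
Result: 0

0


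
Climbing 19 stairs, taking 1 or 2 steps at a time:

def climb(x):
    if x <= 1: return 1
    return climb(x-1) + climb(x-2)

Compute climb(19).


Building up from base cases:
climb(0) = 1
climb(1) = 1
climb(2) = climb(1) + climb(0) = 1 + 1 = 2
climb(3) = climb(2) + climb(1) = 2 + 1 = 3
climb(4) = climb(3) + climb(2) = 3 + 2 = 5
climb(5) = climb(4) + climb(3) = 5 + 3 = 8
climb(6) = climb(5) + climb(4) = 8 + 5 = 13
climb(7) = climb(6) + climb(5) = 13 + 8 = 21
climb(8) = climb(7) + climb(6) = 21 + 13 = 34
climb(9) = climb(8) + climb(7) = 34 + 21 = 55
climb(10) = climb(9) + climb(8) = 55 + 34 = 89
climb(11) = climb(10) + climb(9) = 89 + 55 = 144
climb(12) = climb(11) + climb(10) = 144 + 89 = 233
climb(13) = climb(12) + climb(11) = 233 + 144 = 377
climb(14) = climb(13) + climb(12) = 377 + 233 = 610
climb(15) = climb(14) + climb(13) = 610 + 377 = 987
climb(16) = climb(15) + climb(14) = 987 + 610 = 1597
climb(17) = climb(16) + climb(15) = 1597 + 987 = 2584
climb(18) = climb(17) + climb(16) = 2584 + 1597 = 4181
climb(19) = climb(18) + climb(17) = 4181 + 2584 = 6765

6765


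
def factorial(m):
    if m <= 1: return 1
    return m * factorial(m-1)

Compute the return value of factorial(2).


factorial(2)
= 2 * factorial(1)
= 2 * 1
= 2

2


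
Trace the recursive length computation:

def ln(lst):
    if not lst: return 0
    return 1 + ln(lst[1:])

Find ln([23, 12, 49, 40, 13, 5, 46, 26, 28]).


ln([23, 12, 49, 40, 13, 5, 46, 26, 28]) = 1 + ln([12, 49, 40, 13, 5, 46, 26, 28])
ln([12, 49, 40, 13, 5, 46, 26, 28]) = 1 + ln([49, 40, 13, 5, 46, 26, 28])
ln([49, 40, 13, 5, 46, 26, 28]) = 1 + ln([40, 13, 5, 46, 26, 28])
ln([40, 13, 5, 46, 26, 28]) = 1 + ln([13, 5, 46, 26, 28])
ln([13, 5, 46, 26, 28]) = 1 + ln([5, 46, 26, 28])
ln([5, 46, 26, 28]) = 1 + ln([46, 26, 28])
ln([46, 26, 28]) = 1 + ln([26, 28])
ln([26, 28]) = 1 + ln([28])
ln([28]) = 1 + ln([])
ln([]) = 0  (base case)
Unwinding: 1 + 1 + 1 + 1 + 1 + 1 + 1 + 1 + 1 + 0 = 9

9


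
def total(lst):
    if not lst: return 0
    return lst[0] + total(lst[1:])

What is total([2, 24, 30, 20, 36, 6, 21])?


total([2, 24, 30, 20, 36, 6, 21]) = 2 + total([24, 30, 20, 36, 6, 21])
total([24, 30, 20, 36, 6, 21]) = 24 + total([30, 20, 36, 6, 21])
total([30, 20, 36, 6, 21]) = 30 + total([20, 36, 6, 21])
total([20, 36, 6, 21]) = 20 + total([36, 6, 21])
total([36, 6, 21]) = 36 + total([6, 21])
total([6, 21]) = 6 + total([21])
total([21]) = 21 + total([])
total([]) = 0  (base case)
Total: 2 + 24 + 30 + 20 + 36 + 6 + 21 + 0 = 139

139


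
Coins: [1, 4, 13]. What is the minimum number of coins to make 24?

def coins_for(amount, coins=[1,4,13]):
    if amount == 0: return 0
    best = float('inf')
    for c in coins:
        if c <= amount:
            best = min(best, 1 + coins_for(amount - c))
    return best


Building up with DP:
coins_for(0) = 0
coins_for(1) = min(1+coins_for(0)=1+0=1) = 1
coins_for(2) = min(1+coins_for(1)=1+1=2) = 2
coins_for(3) = min(1+coins_for(2)=1+2=3) = 3
coins_for(4) = min(1+coins_for(3)=1+3=4, 1+coins_for(0)=1+0=1) = 1
coins_for(5) = min(1+coins_for(4)=1+1=2, 1+coins_for(1)=1+1=2) = 2
coins_for(6) = min(1+coins_for(5)=1+2=3, 1+coins_for(2)=1+2=3) = 3
coins_for(7) = min(1+coins_for(6)=1+3=4, 1+coins_for(3)=1+3=4) = 4
coins_for(8) = min(1+coins_for(7)=1+4=5, 1+coins_for(4)=1+1=2) = 2
coins_for(9) = min(1+coins_for(8)=1+2=3, 1+coins_for(5)=1+2=3) = 3
coins_for(10) = min(1+coins_for(9)=1+3=4, 1+coins_for(6)=1+3=4) = 4
coins_for(11) = min(1+coins_for(10)=1+4=5, 1+coins_for(7)=1+4=5) = 5
coins_for(12) = min(1+coins_for(11)=1+5=6, 1+coins_for(8)=1+2=3) = 3
coins_for(13) = min(1+coins_for(12)=1+3=4, 1+coins_for(9)=1+3=4, 1+coins_for(0)=1+0=1) = 1
coins_for(14) = min(1+coins_for(13)=1+1=2, 1+coins_for(10)=1+4=5, 1+coins_for(1)=1+1=2) = 2
coins_for(15) = min(1+coins_for(14)=1+2=3, 1+coins_for(11)=1+5=6, 1+coins_for(2)=1+2=3) = 3
coins_for(16) = min(1+coins_for(15)=1+3=4, 1+coins_for(12)=1+3=4, 1+coins_for(3)=1+3=4) = 4
coins_for(17) = min(1+coins_for(16)=1+4=5, 1+coins_for(13)=1+1=2, 1+coins_for(4)=1+1=2) = 2
coins_for(18) = min(1+coins_for(17)=1+2=3, 1+coins_for(14)=1+2=3, 1+coins_for(5)=1+2=3) = 3
coins_for(19) = min(1+coins_for(18)=1+3=4, 1+coins_for(15)=1+3=4, 1+coins_for(6)=1+3=4) = 4
coins_for(20) = min(1+coins_for(19)=1+4=5, 1+coins_for(16)=1+4=5, 1+coins_for(7)=1+4=5) = 5
coins_for(21) = min(1+coins_for(20)=1+5=6, 1+coins_for(17)=1+2=3, 1+coins_for(8)=1+2=3) = 3
coins_for(22) = min(1+coins_for(21)=1+3=4, 1+coins_for(18)=1+3=4, 1+coins_for(9)=1+3=4) = 4
coins_for(23) = min(1+coins_for(22)=1+4=5, 1+coins_for(19)=1+4=5, 1+coins_for(10)=1+4=5) = 5
coins_for(24) = min(1+coins_for(23)=1+5=6, 1+coins_for(20)=1+5=6, 1+coins_for(11)=1+5=6) = 6

6


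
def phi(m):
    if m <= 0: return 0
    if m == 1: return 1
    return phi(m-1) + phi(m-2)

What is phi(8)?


Computing phi(8) bottom-up:
phi(0) = 0
phi(1) = 1
phi(2) = phi(1) + phi(0) = 1 + 0 = 1
phi(3) = phi(2) + phi(1) = 1 + 1 = 2
phi(4) = phi(3) + phi(2) = 2 + 1 = 3
phi(5) = phi(4) + phi(3) = 3 + 2 = 5
phi(6) = phi(5) + phi(4) = 5 + 3 = 8
phi(7) = phi(6) + phi(5) = 8 + 5 = 13
phi(8) = phi(7) + phi(6) = 13 + 8 = 21

21


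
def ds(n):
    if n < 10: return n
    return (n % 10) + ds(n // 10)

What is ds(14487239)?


ds(14487239) = 9 + ds(1448723)
ds(1448723) = 3 + ds(144872)
ds(144872) = 2 + ds(14487)
ds(14487) = 7 + ds(1448)
ds(1448) = 8 + ds(144)
ds(144) = 4 + ds(14)
ds(14) = 4 + ds(1)
ds(1) = 1  (base case)
Total: 9 + 3 + 2 + 7 + 8 + 4 + 4 + 1 = 38

38


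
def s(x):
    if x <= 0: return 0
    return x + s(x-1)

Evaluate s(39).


s(39)
= 39 + 38 + 37 + 36 + 35 + 34 + 33 + 32 + 31 + 30 + 29 + 28 + 27 + 26 + 25 + 24 + 23 + 22 + 21 + 20 + 19 + 18 + 17 + 16 + 15 + 14 + 13 + 12 + 11 + 10 + 9 + 8 + 7 + 6 + 5 + 4 + 3 + 2 + 1 + s(0)
= 39 + 38 + 37 + 36 + 35 + 34 + 33 + 32 + 31 + 30 + 29 + 28 + 27 + 26 + 25 + 24 + 23 + 22 + 21 + 20 + 19 + 18 + 17 + 16 + 15 + 14 + 13 + 12 + 11 + 10 + 9 + 8 + 7 + 6 + 5 + 4 + 3 + 2 + 1 + 0
= 780

780


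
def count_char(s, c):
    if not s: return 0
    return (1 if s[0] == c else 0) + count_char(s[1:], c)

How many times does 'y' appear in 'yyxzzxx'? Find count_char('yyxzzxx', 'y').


s[0]='y' == 'y' -> 1
s[0]='y' == 'y' -> 1
s[0]='x' != 'y' -> 0
s[0]='z' != 'y' -> 0
s[0]='z' != 'y' -> 0
s[0]='x' != 'y' -> 0
s[0]='x' != 'y' -> 0
Sum: 1 + 1 + 0 + 0 + 0 + 0 + 0 = 2

2


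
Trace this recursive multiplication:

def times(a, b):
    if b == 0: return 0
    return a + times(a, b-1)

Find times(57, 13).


times(57, 13) = 57 + times(57, 12)
times(57, 12) = 57 + times(57, 11)
times(57, 11) = 57 + times(57, 10)
times(57, 10) = 57 + times(57, 9)
times(57, 9) = 57 + times(57, 8)
times(57, 8) = 57 + times(57, 7)
times(57, 7) = 57 + times(57, 6)
times(57, 6) = 57 + times(57, 5)
times(57, 5) = 57 + times(57, 4)
times(57, 4) = 57 + times(57, 3)
times(57, 3) = 57 + times(57, 2)
times(57, 2) = 57 + times(57, 1)
times(57, 1) = 57 + times(57, 0)
times(57, 0) = 0  (base case)
Total: 57 + 57 + 57 + 57 + 57 + 57 + 57 + 57 + 57 + 57 + 57 + 57 + 57 + 0 = 741

741


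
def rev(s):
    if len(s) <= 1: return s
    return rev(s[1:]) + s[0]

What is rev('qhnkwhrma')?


rev('qhnkwhrma') = rev('hnkwhrma') + 'q'
rev('hnkwhrma') = rev('nkwhrma') + 'h'
rev('nkwhrma') = rev('kwhrma') + 'n'
rev('kwhrma') = rev('whrma') + 'k'
rev('whrma') = rev('hrma') + 'w'
rev('hrma') = rev('rma') + 'h'
rev('rma') = rev('ma') + 'r'
rev('ma') = rev('a') + 'm'
rev('a') = 'a'  (base case)
Concatenating: 'a' + 'm' + 'r' + 'h' + 'w' + 'k' + 'n' + 'h' + 'q' = 'amrhwknhq'

amrhwknhq


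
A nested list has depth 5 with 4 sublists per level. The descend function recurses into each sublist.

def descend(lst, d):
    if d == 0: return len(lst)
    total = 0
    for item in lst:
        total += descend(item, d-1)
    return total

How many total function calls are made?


At depth 0 (root): 1 call
At depth 1: each of 1 parents calls descend on 4 children = 4 calls
At depth 2: each of 4 parents calls descend on 4 children = 16 calls
At depth 3: each of 16 parents calls descend on 4 children = 64 calls
At depth 4: each of 64 parents calls descend on 4 children = 256 calls
At depth 5: each of 256 parents calls descend on 4 children = 1024 calls
Total: 1 + 4 + 16 + 64 + 256 + 1024 = 1365

1365


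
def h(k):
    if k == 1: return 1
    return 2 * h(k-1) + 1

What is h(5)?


h(5) = 2 * h(4) + 1
h(4) = 2 * h(3) + 1
h(3) = 2 * h(2) + 1
h(2) = 2 * h(1) + 1
h(1) = 1  (base case)
h(2) = 2 * 1 + 1 = 3
h(3) = 2 * 3 + 1 = 7
h(4) = 2 * 7 + 1 = 15
h(5) = 2 * 15 + 1 = 31

31


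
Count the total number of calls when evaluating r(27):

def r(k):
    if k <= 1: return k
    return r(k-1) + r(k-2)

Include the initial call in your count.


Let C(n) = total calls for r(n)
C(0) = 1, C(1) = 1
C(2) = 1 + C(1) + C(0) = 1 + 1 + 1 = 3
C(3) = 1 + C(2) + C(1) = 1 + 3 + 1 = 5
C(4) = 1 + C(3) + C(2) = 1 + 5 + 3 = 9
C(5) = 1 + C(4) + C(3) = 1 + 9 + 5 = 15
C(6) = 1 + C(5) + C(4) = 1 + 15 + 9 = 25
C(7) = 1 + C(6) + C(5) = 1 + 25 + 15 = 41
C(8) = 1 + C(7) + C(6) = 1 + 41 + 25 = 67
C(9) = 1 + C(8) + C(7) = 1 + 67 + 41 = 109
C(10) = 1 + C(9) + C(8) = 1 + 109 + 67 = 177
C(11) = 1 + C(10) + C(9) = 1 + 177 + 109 = 287
C(12) = 1 + C(11) + C(10) = 1 + 287 + 177 = 465
C(13) = 1 + C(12) + C(11) = 1 + 465 + 287 = 753
C(14) = 1 + C(13) + C(12) = 1 + 753 + 465 = 1219
C(15) = 1 + C(14) + C(13) = 1 + 1219 + 753 = 1973
C(16) = 1 + C(15) + C(14) = 1 + 1973 + 1219 = 3193
C(17) = 1 + C(16) + C(15) = 1 + 3193 + 1973 = 5167
C(18) = 1 + C(17) + C(16) = 1 + 5167 + 3193 = 8361
C(19) = 1 + C(18) + C(17) = 1 + 8361 + 5167 = 13529
C(20) = 1 + C(19) + C(18) = 1 + 13529 + 8361 = 21891
C(21) = 1 + C(20) + C(19) = 1 + 21891 + 13529 = 35421
C(22) = 1 + C(21) + C(20) = 1 + 35421 + 21891 = 57313
C(23) = 1 + C(22) + C(21) = 1 + 57313 + 35421 = 92735
C(24) = 1 + C(23) + C(22) = 1 + 92735 + 57313 = 150049
C(25) = 1 + C(24) + C(23) = 1 + 150049 + 92735 = 242785
C(26) = 1 + C(25) + C(24) = 1 + 242785 + 150049 = 392835
C(27) = 1 + C(26) + C(25) = 1 + 392835 + 242785 = 635621

635621


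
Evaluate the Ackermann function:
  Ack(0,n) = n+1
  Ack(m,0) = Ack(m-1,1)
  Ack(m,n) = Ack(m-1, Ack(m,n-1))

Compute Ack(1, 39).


Ack(1, 39) = Ack(0, Ack(1, 38))
  Ack(1, 38) = Ack(0, Ack(1, 37))
    Ack(1, 37) = Ack(0, Ack(1, 36))
      Ack(1, 36) = Ack(0, Ack(1, 35))
        Ack(1, 35) = Ack(0, Ack(1, 34))
          Ack(1, 34) = Ack(0, Ack(1, 33))
          Ack(1, 33) = Ack(0, Ack(1, 32))
          Ack(1, 32) = Ack(0, Ack(1, 31))
          Ack(1, 31) = Ack(0, Ack(1, 30))
          Ack(1, 30) = Ack(0, Ack(1, 29))
          Ack(1, 29) = Ack(0, Ack(1, 28))
          Ack(1, 28) = Ack(0, Ack(1, 27))
          Ack(1, 27) = Ack(0, Ack(1, 26))
          Ack(1, 26) = Ack(0, Ack(1, 25))
          Ack(1, 25) = Ack(0, Ack(1, 24))
          Ack(1, 24) = Ack(0, Ack(1, 23))
          Ack(1, 23) = Ack(0, Ack(1, 22))
          Ack(1, 22) = Ack(0, Ack(1, 21))
          Ack(1, 21) = Ack(0, Ack(1, 20))
          Ack(1, 20) = Ack(0, Ack(1, 19))
          Ack(1, 19) = Ack(0, Ack(1, 18))
          Ack(1, 18) = Ack(0, Ack(1, 17))
          Ack(1, 17) = Ack(0, Ack(1, 16))
          Ack(1, 16) = Ack(0, Ack(1, 15))
          Ack(1, 15) = Ack(0, Ack(1, 14))
... (trace truncated)
Result: Ack(1, 39) = 41

41


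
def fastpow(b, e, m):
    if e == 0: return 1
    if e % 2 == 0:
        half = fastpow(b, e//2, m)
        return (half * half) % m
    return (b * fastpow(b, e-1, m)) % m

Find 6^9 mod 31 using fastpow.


fastpow(6, 9, 31): e is odd, compute fastpow(6, 8, 31)
  fastpow(6, 8, 31): e is even, compute fastpow(6, 4, 31)
    fastpow(6, 4, 31): e is even, compute fastpow(6, 2, 31)
      fastpow(6, 2, 31): e is even, compute fastpow(6, 1, 31)
        fastpow(6, 1, 31): e is odd, compute fastpow(6, 0, 31)
          fastpow(6, 0, 31) = 1
        (6 * 1) % 31 = 6
      half=6, (6*6) % 31 = 5
    half=5, (5*5) % 31 = 25
  half=25, (25*25) % 31 = 5
(6 * 5) % 31 = 30

30


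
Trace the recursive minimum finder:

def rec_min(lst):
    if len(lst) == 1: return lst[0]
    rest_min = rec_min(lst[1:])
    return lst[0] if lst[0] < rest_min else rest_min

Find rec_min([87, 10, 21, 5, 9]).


rec_min([87, 10, 21, 5, 9]): compare 87 with rec_min([10, 21, 5, 9])
rec_min([10, 21, 5, 9]): compare 10 with rec_min([21, 5, 9])
rec_min([21, 5, 9]): compare 21 with rec_min([5, 9])
rec_min([5, 9]): compare 5 with rec_min([9])
rec_min([9]) = 9  (base case)
Compare 5 with 9 -> 5
Compare 21 with 5 -> 5
Compare 10 with 5 -> 5
Compare 87 with 5 -> 5

5


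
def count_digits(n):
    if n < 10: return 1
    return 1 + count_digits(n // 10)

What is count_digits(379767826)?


count_digits(379767826) = 1 + count_digits(37976782)
count_digits(37976782) = 1 + count_digits(3797678)
count_digits(3797678) = 1 + count_digits(379767)
count_digits(379767) = 1 + count_digits(37976)
count_digits(37976) = 1 + count_digits(3797)
count_digits(3797) = 1 + count_digits(379)
count_digits(379) = 1 + count_digits(37)
count_digits(37) = 1 + count_digits(3)
count_digits(3) = 1  (base case: 3 < 10)
Unwinding: 1 + 1 + 1 + 1 + 1 + 1 + 1 + 1 + 1 = 9

9


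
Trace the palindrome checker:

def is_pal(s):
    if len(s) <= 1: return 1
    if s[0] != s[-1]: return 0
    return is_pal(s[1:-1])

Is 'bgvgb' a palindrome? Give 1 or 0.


is_pal('bgvgb'): s[0]='b' == s[-1]='b' -> check is_pal('gvg')
is_pal('gvg'): s[0]='g' == s[-1]='g' -> check is_pal('v')
is_pal('v'): len <= 1 -> return 1  (base case)
Result: 1 (palindrome)

1


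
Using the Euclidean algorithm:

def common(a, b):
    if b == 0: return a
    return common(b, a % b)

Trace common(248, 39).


common(248, 39) = common(39, 14)
common(39, 14) = common(14, 11)
common(14, 11) = common(11, 3)
common(11, 3) = common(3, 2)
common(3, 2) = common(2, 1)
common(2, 1) = common(1, 0)
common(1, 0) = 1  (base case)

1


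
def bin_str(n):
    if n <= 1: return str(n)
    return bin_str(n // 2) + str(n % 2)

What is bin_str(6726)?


bin_str(6726) = bin_str(3363) + '0'
bin_str(3363) = bin_str(1681) + '1'
bin_str(1681) = bin_str(840) + '1'
bin_str(840) = bin_str(420) + '0'
bin_str(420) = bin_str(210) + '0'
bin_str(210) = bin_str(105) + '0'
bin_str(105) = bin_str(52) + '1'
bin_str(52) = bin_str(26) + '0'
bin_str(26) = bin_str(13) + '0'
bin_str(13) = bin_str(6) + '1'
bin_str(6) = bin_str(3) + '0'
bin_str(3) = bin_str(1) + '1'
bin_str(1) = '1'  (base case)
Concatenating: '1' + '1' + '0' + '1' + '0' + '0' + '1' + '0' + '0' + '0' + '1' + '1' + '0' = '1101001000110'

1101001000110


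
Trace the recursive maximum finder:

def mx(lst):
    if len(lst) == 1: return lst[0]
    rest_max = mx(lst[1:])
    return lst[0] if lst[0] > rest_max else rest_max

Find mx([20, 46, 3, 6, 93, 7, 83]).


mx([20, 46, 3, 6, 93, 7, 83]): compare 20 with mx([46, 3, 6, 93, 7, 83])
mx([46, 3, 6, 93, 7, 83]): compare 46 with mx([3, 6, 93, 7, 83])
mx([3, 6, 93, 7, 83]): compare 3 with mx([6, 93, 7, 83])
mx([6, 93, 7, 83]): compare 6 with mx([93, 7, 83])
mx([93, 7, 83]): compare 93 with mx([7, 83])
mx([7, 83]): compare 7 with mx([83])
mx([83]) = 83  (base case)
Compare 7 with 83 -> 83
Compare 93 with 83 -> 93
Compare 6 with 93 -> 93
Compare 3 with 93 -> 93
Compare 46 with 93 -> 93
Compare 20 with 93 -> 93

93


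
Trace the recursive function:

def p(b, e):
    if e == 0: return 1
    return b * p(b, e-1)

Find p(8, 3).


p(8, 3)
= 8 * p(8, 2)
= 8 * 8 * p(8, 1)
= 8 * 8 * 8 * p(8, 0)
= 8 * 8 * 8 * 1
= 512

512


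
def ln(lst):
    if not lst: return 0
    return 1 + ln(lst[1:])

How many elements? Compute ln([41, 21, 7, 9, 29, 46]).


ln([41, 21, 7, 9, 29, 46]) = 1 + ln([21, 7, 9, 29, 46])
ln([21, 7, 9, 29, 46]) = 1 + ln([7, 9, 29, 46])
ln([7, 9, 29, 46]) = 1 + ln([9, 29, 46])
ln([9, 29, 46]) = 1 + ln([29, 46])
ln([29, 46]) = 1 + ln([46])
ln([46]) = 1 + ln([])
ln([]) = 0  (base case)
Unwinding: 1 + 1 + 1 + 1 + 1 + 1 + 0 = 6

6


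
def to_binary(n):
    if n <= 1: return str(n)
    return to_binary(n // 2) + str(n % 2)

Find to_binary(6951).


to_binary(6951) = to_binary(3475) + '1'
to_binary(3475) = to_binary(1737) + '1'
to_binary(1737) = to_binary(868) + '1'
to_binary(868) = to_binary(434) + '0'
to_binary(434) = to_binary(217) + '0'
to_binary(217) = to_binary(108) + '1'
to_binary(108) = to_binary(54) + '0'
to_binary(54) = to_binary(27) + '0'
to_binary(27) = to_binary(13) + '1'
to_binary(13) = to_binary(6) + '1'
to_binary(6) = to_binary(3) + '0'
to_binary(3) = to_binary(1) + '1'
to_binary(1) = '1'  (base case)
Concatenating: '1' + '1' + '0' + '1' + '1' + '0' + '0' + '1' + '0' + '0' + '1' + '1' + '1' = '1101100100111'

1101100100111


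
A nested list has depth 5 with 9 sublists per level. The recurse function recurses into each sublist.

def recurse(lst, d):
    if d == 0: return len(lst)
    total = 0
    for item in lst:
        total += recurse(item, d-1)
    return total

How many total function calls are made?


At depth 0 (root): 1 call
At depth 1: each of 1 parents calls recurse on 9 children = 9 calls
At depth 2: each of 9 parents calls recurse on 9 children = 81 calls
At depth 3: each of 81 parents calls recurse on 9 children = 729 calls
At depth 4: each of 729 parents calls recurse on 9 children = 6561 calls
At depth 5: each of 6561 parents calls recurse on 9 children = 59049 calls
Total: 1 + 9 + 81 + 729 + 6561 + 59049 = 66430

66430


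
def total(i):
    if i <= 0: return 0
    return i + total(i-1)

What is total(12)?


total(12)
= 12 + 11 + 10 + 9 + 8 + 7 + 6 + 5 + 4 + 3 + 2 + 1 + total(0)
= 12 + 11 + 10 + 9 + 8 + 7 + 6 + 5 + 4 + 3 + 2 + 1 + 0
= 78

78


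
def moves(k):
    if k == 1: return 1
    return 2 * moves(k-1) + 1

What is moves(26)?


moves(26) = 2 * moves(25) + 1
moves(25) = 2 * moves(24) + 1
moves(24) = 2 * moves(23) + 1
moves(23) = 2 * moves(22) + 1
moves(22) = 2 * moves(21) + 1
moves(21) = 2 * moves(20) + 1
moves(20) = 2 * moves(19) + 1
moves(19) = 2 * moves(18) + 1
moves(18) = 2 * moves(17) + 1
moves(17) = 2 * moves(16) + 1
moves(16) = 2 * moves(15) + 1
moves(15) = 2 * moves(14) + 1
moves(14) = 2 * moves(13) + 1
moves(13) = 2 * moves(12) + 1
moves(12) = 2 * moves(11) + 1
moves(11) = 2 * moves(10) + 1
moves(10) = 2 * moves(9) + 1
moves(9) = 2 * moves(8) + 1
moves(8) = 2 * moves(7) + 1
moves(7) = 2 * moves(6) + 1
moves(6) = 2 * moves(5) + 1
moves(5) = 2 * moves(4) + 1
moves(4) = 2 * moves(3) + 1
moves(3) = 2 * moves(2) + 1
moves(2) = 2 * moves(1) + 1
moves(1) = 1  (base case)
moves(2) = 2 * 1 + 1 = 3
moves(3) = 2 * 3 + 1 = 7
moves(4) = 2 * 7 + 1 = 15
moves(5) = 2 * 15 + 1 = 31
moves(6) = 2 * 31 + 1 = 63
moves(7) = 2 * 63 + 1 = 127
moves(8) = 2 * 127 + 1 = 255
moves(9) = 2 * 255 + 1 = 511
moves(10) = 2 * 511 + 1 = 1023
moves(11) = 2 * 1023 + 1 = 2047
moves(12) = 2 * 2047 + 1 = 4095
moves(13) = 2 * 4095 + 1 = 8191
moves(14) = 2 * 8191 + 1 = 16383
moves(15) = 2 * 16383 + 1 = 32767
moves(16) = 2 * 32767 + 1 = 65535
moves(17) = 2 * 65535 + 1 = 131071
moves(18) = 2 * 131071 + 1 = 262143
moves(19) = 2 * 262143 + 1 = 524287
moves(20) = 2 * 524287 + 1 = 1048575
moves(21) = 2 * 1048575 + 1 = 2097151
moves(22) = 2 * 2097151 + 1 = 4194303
moves(23) = 2 * 4194303 + 1 = 8388607
moves(24) = 2 * 8388607 + 1 = 16777215
moves(25) = 2 * 16777215 + 1 = 33554431
moves(26) = 2 * 33554431 + 1 = 67108863

67108863


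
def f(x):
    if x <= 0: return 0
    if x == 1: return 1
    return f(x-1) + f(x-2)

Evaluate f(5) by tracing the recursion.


Computing f(5) bottom-up:
f(0) = 0
f(1) = 1
f(2) = f(1) + f(0) = 1 + 0 = 1
f(3) = f(2) + f(1) = 1 + 1 = 2
f(4) = f(3) + f(2) = 2 + 1 = 3
f(5) = f(4) + f(3) = 3 + 2 = 5

5


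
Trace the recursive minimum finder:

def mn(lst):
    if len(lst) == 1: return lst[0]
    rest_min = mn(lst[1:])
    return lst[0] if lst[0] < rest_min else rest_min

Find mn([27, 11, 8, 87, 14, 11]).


mn([27, 11, 8, 87, 14, 11]): compare 27 with mn([11, 8, 87, 14, 11])
mn([11, 8, 87, 14, 11]): compare 11 with mn([8, 87, 14, 11])
mn([8, 87, 14, 11]): compare 8 with mn([87, 14, 11])
mn([87, 14, 11]): compare 87 with mn([14, 11])
mn([14, 11]): compare 14 with mn([11])
mn([11]) = 11  (base case)
Compare 14 with 11 -> 11
Compare 87 with 11 -> 11
Compare 8 with 11 -> 8
Compare 11 with 8 -> 8
Compare 27 with 8 -> 8

8


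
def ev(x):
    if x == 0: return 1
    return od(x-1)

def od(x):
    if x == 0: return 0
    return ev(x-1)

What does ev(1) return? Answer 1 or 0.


ev(1) = od(0)
od(0) = 0  (base case)
Result: 0

0


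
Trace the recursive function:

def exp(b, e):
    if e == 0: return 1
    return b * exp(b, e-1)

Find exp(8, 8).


exp(8, 8)
= 8 * exp(8, 7)
= 8 * 8 * exp(8, 6)
= 8 * 8 * 8 * exp(8, 5)
= 8 * 8 * 8 * 8 * exp(8, 4)
= 8 * 8 * 8 * 8 * 8 * exp(8, 3)
= 8 * 8 * 8 * 8 * 8 * 8 * exp(8, 2)
= 8 * 8 * 8 * 8 * 8 * 8 * 8 * exp(8, 1)
= 8 * 8 * 8 * 8 * 8 * 8 * 8 * 8 * exp(8, 0)
= 8 * 8 * 8 * 8 * 8 * 8 * 8 * 8 * 1
= 16777216

16777216


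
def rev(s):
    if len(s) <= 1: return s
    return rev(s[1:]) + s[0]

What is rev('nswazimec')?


rev('nswazimec') = rev('swazimec') + 'n'
rev('swazimec') = rev('wazimec') + 's'
rev('wazimec') = rev('azimec') + 'w'
rev('azimec') = rev('zimec') + 'a'
rev('zimec') = rev('imec') + 'z'
rev('imec') = rev('mec') + 'i'
rev('mec') = rev('ec') + 'm'
rev('ec') = rev('c') + 'e'
rev('c') = 'c'  (base case)
Concatenating: 'c' + 'e' + 'm' + 'i' + 'z' + 'a' + 'w' + 's' + 'n' = 'cemizawsn'

cemizawsn


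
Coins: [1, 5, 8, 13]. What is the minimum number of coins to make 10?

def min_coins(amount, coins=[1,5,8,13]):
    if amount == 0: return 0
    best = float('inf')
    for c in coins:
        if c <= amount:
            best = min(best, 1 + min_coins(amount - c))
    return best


Building up with DP:
min_coins(0) = 0
min_coins(1) = min(1+min_coins(0)=1+0=1) = 1
min_coins(2) = min(1+min_coins(1)=1+1=2) = 2
min_coins(3) = min(1+min_coins(2)=1+2=3) = 3
min_coins(4) = min(1+min_coins(3)=1+3=4) = 4
min_coins(5) = min(1+min_coins(4)=1+4=5, 1+min_coins(0)=1+0=1) = 1
min_coins(6) = min(1+min_coins(5)=1+1=2, 1+min_coins(1)=1+1=2) = 2
min_coins(7) = min(1+min_coins(6)=1+2=3, 1+min_coins(2)=1+2=3) = 3
min_coins(8) = min(1+min_coins(7)=1+3=4, 1+min_coins(3)=1+3=4, 1+min_coins(0)=1+0=1) = 1
min_coins(9) = min(1+min_coins(8)=1+1=2, 1+min_coins(4)=1+4=5, 1+min_coins(1)=1+1=2) = 2
min_coins(10) = min(1+min_coins(9)=1+2=3, 1+min_coins(5)=1+1=2, 1+min_coins(2)=1+2=3) = 2

2


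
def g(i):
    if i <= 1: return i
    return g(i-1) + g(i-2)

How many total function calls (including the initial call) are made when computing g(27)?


Let C(n) = total calls for g(n)
C(0) = 1, C(1) = 1
C(2) = 1 + C(1) + C(0) = 1 + 1 + 1 = 3
C(3) = 1 + C(2) + C(1) = 1 + 3 + 1 = 5
C(4) = 1 + C(3) + C(2) = 1 + 5 + 3 = 9
C(5) = 1 + C(4) + C(3) = 1 + 9 + 5 = 15
C(6) = 1 + C(5) + C(4) = 1 + 15 + 9 = 25
C(7) = 1 + C(6) + C(5) = 1 + 25 + 15 = 41
C(8) = 1 + C(7) + C(6) = 1 + 41 + 25 = 67
C(9) = 1 + C(8) + C(7) = 1 + 67 + 41 = 109
C(10) = 1 + C(9) + C(8) = 1 + 109 + 67 = 177
C(11) = 1 + C(10) + C(9) = 1 + 177 + 109 = 287
C(12) = 1 + C(11) + C(10) = 1 + 287 + 177 = 465
C(13) = 1 + C(12) + C(11) = 1 + 465 + 287 = 753
C(14) = 1 + C(13) + C(12) = 1 + 753 + 465 = 1219
C(15) = 1 + C(14) + C(13) = 1 + 1219 + 753 = 1973
C(16) = 1 + C(15) + C(14) = 1 + 1973 + 1219 = 3193
C(17) = 1 + C(16) + C(15) = 1 + 3193 + 1973 = 5167
C(18) = 1 + C(17) + C(16) = 1 + 5167 + 3193 = 8361
C(19) = 1 + C(18) + C(17) = 1 + 8361 + 5167 = 13529
C(20) = 1 + C(19) + C(18) = 1 + 13529 + 8361 = 21891
C(21) = 1 + C(20) + C(19) = 1 + 21891 + 13529 = 35421
C(22) = 1 + C(21) + C(20) = 1 + 35421 + 21891 = 57313
C(23) = 1 + C(22) + C(21) = 1 + 57313 + 35421 = 92735
C(24) = 1 + C(23) + C(22) = 1 + 92735 + 57313 = 150049
C(25) = 1 + C(24) + C(23) = 1 + 150049 + 92735 = 242785
C(26) = 1 + C(25) + C(24) = 1 + 242785 + 150049 = 392835
C(27) = 1 + C(26) + C(25) = 1 + 392835 + 242785 = 635621

635621


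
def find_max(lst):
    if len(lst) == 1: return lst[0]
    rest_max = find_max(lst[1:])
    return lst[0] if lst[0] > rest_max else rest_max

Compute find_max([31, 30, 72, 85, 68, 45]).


find_max([31, 30, 72, 85, 68, 45]): compare 31 with find_max([30, 72, 85, 68, 45])
find_max([30, 72, 85, 68, 45]): compare 30 with find_max([72, 85, 68, 45])
find_max([72, 85, 68, 45]): compare 72 with find_max([85, 68, 45])
find_max([85, 68, 45]): compare 85 with find_max([68, 45])
find_max([68, 45]): compare 68 with find_max([45])
find_max([45]) = 45  (base case)
Compare 68 with 45 -> 68
Compare 85 with 68 -> 85
Compare 72 with 85 -> 85
Compare 30 with 85 -> 85
Compare 31 with 85 -> 85

85


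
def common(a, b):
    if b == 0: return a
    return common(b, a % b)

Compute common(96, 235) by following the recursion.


common(96, 235) = common(235, 96)
common(235, 96) = common(96, 43)
common(96, 43) = common(43, 10)
common(43, 10) = common(10, 3)
common(10, 3) = common(3, 1)
common(3, 1) = common(1, 0)
common(1, 0) = 1  (base case)

1


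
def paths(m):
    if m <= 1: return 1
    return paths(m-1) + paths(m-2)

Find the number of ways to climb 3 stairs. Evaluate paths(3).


Building up from base cases:
paths(0) = 1
paths(1) = 1
paths(2) = paths(1) + paths(0) = 1 + 1 = 2
paths(3) = paths(2) + paths(1) = 2 + 1 = 3

3


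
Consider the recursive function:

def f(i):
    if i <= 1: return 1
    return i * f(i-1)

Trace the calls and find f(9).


f(9)
= 9 * f(8)
= 9 * 8 * f(7)
= 9 * 8 * 7 * f(6)
= 9 * 8 * 7 * 6 * f(5)
= 9 * 8 * 7 * 6 * 5 * f(4)
= 9 * 8 * 7 * 6 * 5 * 4 * f(3)
= 9 * 8 * 7 * 6 * 5 * 4 * 3 * f(2)
= 9 * 8 * 7 * 6 * 5 * 4 * 3 * 2 * f(1)
= 9 * 8 * 7 * 6 * 5 * 4 * 3 * 2 * 1
= 362880

362880


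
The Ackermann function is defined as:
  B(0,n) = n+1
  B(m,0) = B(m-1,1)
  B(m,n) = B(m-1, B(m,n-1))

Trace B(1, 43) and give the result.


B(1, 43) = B(0, B(1, 42))
  B(1, 42) = B(0, B(1, 41))
    B(1, 41) = B(0, B(1, 40))
      B(1, 40) = B(0, B(1, 39))
        B(1, 39) = B(0, B(1, 38))
          B(1, 38) = B(0, B(1, 37))
          B(1, 37) = B(0, B(1, 36))
          B(1, 36) = B(0, B(1, 35))
          B(1, 35) = B(0, B(1, 34))
          B(1, 34) = B(0, B(1, 33))
          B(1, 33) = B(0, B(1, 32))
          B(1, 32) = B(0, B(1, 31))
          B(1, 31) = B(0, B(1, 30))
          B(1, 30) = B(0, B(1, 29))
          B(1, 29) = B(0, B(1, 28))
          B(1, 28) = B(0, B(1, 27))
          B(1, 27) = B(0, B(1, 26))
          B(1, 26) = B(0, B(1, 25))
          B(1, 25) = B(0, B(1, 24))
          B(1, 24) = B(0, B(1, 23))
          B(1, 23) = B(0, B(1, 22))
          B(1, 22) = B(0, B(1, 21))
          B(1, 21) = B(0, B(1, 20))
          B(1, 20) = B(0, B(1, 19))
          B(1, 19) = B(0, B(1, 18))
... (trace truncated)
Result: B(1, 43) = 45

45


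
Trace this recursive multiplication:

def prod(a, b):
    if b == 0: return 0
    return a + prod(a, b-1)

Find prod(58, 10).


prod(58, 10) = 58 + prod(58, 9)
prod(58, 9) = 58 + prod(58, 8)
prod(58, 8) = 58 + prod(58, 7)
prod(58, 7) = 58 + prod(58, 6)
prod(58, 6) = 58 + prod(58, 5)
prod(58, 5) = 58 + prod(58, 4)
prod(58, 4) = 58 + prod(58, 3)
prod(58, 3) = 58 + prod(58, 2)
prod(58, 2) = 58 + prod(58, 1)
prod(58, 1) = 58 + prod(58, 0)
prod(58, 0) = 0  (base case)
Total: 58 + 58 + 58 + 58 + 58 + 58 + 58 + 58 + 58 + 58 + 0 = 580

580


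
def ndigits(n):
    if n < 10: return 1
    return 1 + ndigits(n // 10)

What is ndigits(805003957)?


ndigits(805003957) = 1 + ndigits(80500395)
ndigits(80500395) = 1 + ndigits(8050039)
ndigits(8050039) = 1 + ndigits(805003)
ndigits(805003) = 1 + ndigits(80500)
ndigits(80500) = 1 + ndigits(8050)
ndigits(8050) = 1 + ndigits(805)
ndigits(805) = 1 + ndigits(80)
ndigits(80) = 1 + ndigits(8)
ndigits(8) = 1  (base case: 8 < 10)
Unwinding: 1 + 1 + 1 + 1 + 1 + 1 + 1 + 1 + 1 = 9

9


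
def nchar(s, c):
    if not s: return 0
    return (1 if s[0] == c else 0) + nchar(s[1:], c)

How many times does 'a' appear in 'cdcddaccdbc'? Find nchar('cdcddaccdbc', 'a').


s[0]='c' != 'a' -> 0
s[0]='d' != 'a' -> 0
s[0]='c' != 'a' -> 0
s[0]='d' != 'a' -> 0
s[0]='d' != 'a' -> 0
s[0]='a' == 'a' -> 1
s[0]='c' != 'a' -> 0
s[0]='c' != 'a' -> 0
s[0]='d' != 'a' -> 0
s[0]='b' != 'a' -> 0
s[0]='c' != 'a' -> 0
Sum: 0 + 0 + 0 + 0 + 0 + 1 + 0 + 0 + 0 + 0 + 0 = 1

1


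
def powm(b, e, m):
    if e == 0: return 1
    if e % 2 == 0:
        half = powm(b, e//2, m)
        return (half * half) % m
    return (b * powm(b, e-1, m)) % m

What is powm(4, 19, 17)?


powm(4, 19, 17): e is odd, compute powm(4, 18, 17)
  powm(4, 18, 17): e is even, compute powm(4, 9, 17)
    powm(4, 9, 17): e is odd, compute powm(4, 8, 17)
      powm(4, 8, 17): e is even, compute powm(4, 4, 17)
        powm(4, 4, 17): e is even, compute powm(4, 2, 17)
          powm(4, 2, 17): e is even, compute powm(4, 1, 17)
          powm(4, 1, 17): e is odd, compute powm(4, 0, 17)
          powm(4, 0, 17) = 1
          (4 * 1) % 17 = 4
          half=4, (4*4) % 17 = 16
        half=16, (16*16) % 17 = 1
      half=1, (1*1) % 17 = 1
    (4 * 1) % 17 = 4
  half=4, (4*4) % 17 = 16
(4 * 16) % 17 = 13

13


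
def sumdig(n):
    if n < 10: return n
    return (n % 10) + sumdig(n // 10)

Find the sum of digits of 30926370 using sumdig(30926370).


sumdig(30926370) = 0 + sumdig(3092637)
sumdig(3092637) = 7 + sumdig(309263)
sumdig(309263) = 3 + sumdig(30926)
sumdig(30926) = 6 + sumdig(3092)
sumdig(3092) = 2 + sumdig(309)
sumdig(309) = 9 + sumdig(30)
sumdig(30) = 0 + sumdig(3)
sumdig(3) = 3  (base case)
Total: 0 + 7 + 3 + 6 + 2 + 9 + 0 + 3 = 30

30


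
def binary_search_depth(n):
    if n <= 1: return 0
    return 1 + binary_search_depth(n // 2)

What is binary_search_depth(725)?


725 / 2 = 362
362 / 2 = 181
181 / 2 = 90
90 / 2 = 45
45 / 2 = 22
22 / 2 = 11
11 / 2 = 5
5 / 2 = 2
2 / 2 = 1
Reached 1 after 9 halvings

9


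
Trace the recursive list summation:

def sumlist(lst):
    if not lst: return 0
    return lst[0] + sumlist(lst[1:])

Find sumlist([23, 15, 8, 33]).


sumlist([23, 15, 8, 33]) = 23 + sumlist([15, 8, 33])
sumlist([15, 8, 33]) = 15 + sumlist([8, 33])
sumlist([8, 33]) = 8 + sumlist([33])
sumlist([33]) = 33 + sumlist([])
sumlist([]) = 0  (base case)
Total: 23 + 15 + 8 + 33 + 0 = 79

79


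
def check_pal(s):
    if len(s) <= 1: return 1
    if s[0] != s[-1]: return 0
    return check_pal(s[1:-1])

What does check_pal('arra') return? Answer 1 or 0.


check_pal('arra'): s[0]='a' == s[-1]='a' -> check check_pal('rr')
check_pal('rr'): s[0]='r' == s[-1]='r' -> check check_pal('')
check_pal(''): len <= 1 -> return 1  (base case)
Result: 1 (palindrome)

1


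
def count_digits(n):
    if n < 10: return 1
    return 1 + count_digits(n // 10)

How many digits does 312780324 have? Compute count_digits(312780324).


count_digits(312780324) = 1 + count_digits(31278032)
count_digits(31278032) = 1 + count_digits(3127803)
count_digits(3127803) = 1 + count_digits(312780)
count_digits(312780) = 1 + count_digits(31278)
count_digits(31278) = 1 + count_digits(3127)
count_digits(3127) = 1 + count_digits(312)
count_digits(312) = 1 + count_digits(31)
count_digits(31) = 1 + count_digits(3)
count_digits(3) = 1  (base case: 3 < 10)
Unwinding: 1 + 1 + 1 + 1 + 1 + 1 + 1 + 1 + 1 = 9

9


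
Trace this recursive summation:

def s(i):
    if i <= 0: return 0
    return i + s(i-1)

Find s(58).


s(58)
= 58 + 57 + 56 + 55 + 54 + 53 + 52 + 51 + 50 + 49 + 48 + 47 + 46 + 45 + 44 + 43 + 42 + 41 + 40 + 39 + 38 + 37 + 36 + 35 + 34 + 33 + 32 + 31 + 30 + 29 + 28 + 27 + 26 + 25 + 24 + 23 + 22 + 21 + 20 + 19 + 18 + 17 + 16 + 15 + 14 + 13 + 12 + 11 + 10 + 9 + 8 + 7 + 6 + 5 + 4 + 3 + 2 + 1 + s(0)
= 58 + 57 + 56 + 55 + 54 + 53 + 52 + 51 + 50 + 49 + 48 + 47 + 46 + 45 + 44 + 43 + 42 + 41 + 40 + 39 + 38 + 37 + 36 + 35 + 34 + 33 + 32 + 31 + 30 + 29 + 28 + 27 + 26 + 25 + 24 + 23 + 22 + 21 + 20 + 19 + 18 + 17 + 16 + 15 + 14 + 13 + 12 + 11 + 10 + 9 + 8 + 7 + 6 + 5 + 4 + 3 + 2 + 1 + 0
= 1711

1711


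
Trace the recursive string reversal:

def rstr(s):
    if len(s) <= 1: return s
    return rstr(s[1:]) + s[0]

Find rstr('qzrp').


rstr('qzrp') = rstr('zrp') + 'q'
rstr('zrp') = rstr('rp') + 'z'
rstr('rp') = rstr('p') + 'r'
rstr('p') = 'p'  (base case)
Concatenating: 'p' + 'r' + 'z' + 'q' = 'przq'

przq


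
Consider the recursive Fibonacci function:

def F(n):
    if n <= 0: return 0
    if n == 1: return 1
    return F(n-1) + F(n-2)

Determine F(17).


Computing F(17) bottom-up:
F(0) = 0
F(1) = 1
F(2) = F(1) + F(0) = 1 + 0 = 1
F(3) = F(2) + F(1) = 1 + 1 = 2
F(4) = F(3) + F(2) = 2 + 1 = 3
F(5) = F(4) + F(3) = 3 + 2 = 5
F(6) = F(5) + F(4) = 5 + 3 = 8
F(7) = F(6) + F(5) = 8 + 5 = 13
F(8) = F(7) + F(6) = 13 + 8 = 21
F(9) = F(8) + F(7) = 21 + 13 = 34
F(10) = F(9) + F(8) = 34 + 21 = 55
F(11) = F(10) + F(9) = 55 + 34 = 89
F(12) = F(11) + F(10) = 89 + 55 = 144
F(13) = F(12) + F(11) = 144 + 89 = 233
F(14) = F(13) + F(12) = 233 + 144 = 377
F(15) = F(14) + F(13) = 377 + 233 = 610
F(16) = F(15) + F(14) = 610 + 377 = 987
F(17) = F(16) + F(15) = 987 + 610 = 1597

1597


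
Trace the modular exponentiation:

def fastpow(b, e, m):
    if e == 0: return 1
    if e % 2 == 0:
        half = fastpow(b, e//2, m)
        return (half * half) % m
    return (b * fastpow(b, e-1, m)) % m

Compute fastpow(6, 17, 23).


fastpow(6, 17, 23): e is odd, compute fastpow(6, 16, 23)
  fastpow(6, 16, 23): e is even, compute fastpow(6, 8, 23)
    fastpow(6, 8, 23): e is even, compute fastpow(6, 4, 23)
      fastpow(6, 4, 23): e is even, compute fastpow(6, 2, 23)
        fastpow(6, 2, 23): e is even, compute fastpow(6, 1, 23)
          fastpow(6, 1, 23): e is odd, compute fastpow(6, 0, 23)
          fastpow(6, 0, 23) = 1
          (6 * 1) % 23 = 6
        half=6, (6*6) % 23 = 13
      half=13, (13*13) % 23 = 8
    half=8, (8*8) % 23 = 18
  half=18, (18*18) % 23 = 2
(6 * 2) % 23 = 12

12


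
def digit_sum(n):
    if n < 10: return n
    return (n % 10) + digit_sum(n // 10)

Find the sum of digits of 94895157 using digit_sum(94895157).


digit_sum(94895157) = 7 + digit_sum(9489515)
digit_sum(9489515) = 5 + digit_sum(948951)
digit_sum(948951) = 1 + digit_sum(94895)
digit_sum(94895) = 5 + digit_sum(9489)
digit_sum(9489) = 9 + digit_sum(948)
digit_sum(948) = 8 + digit_sum(94)
digit_sum(94) = 4 + digit_sum(9)
digit_sum(9) = 9  (base case)
Total: 7 + 5 + 1 + 5 + 9 + 8 + 4 + 9 = 48

48


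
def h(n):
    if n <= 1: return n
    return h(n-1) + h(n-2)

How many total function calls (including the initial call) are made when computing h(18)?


Let C(n) = total calls for h(n)
C(0) = 1, C(1) = 1
C(2) = 1 + C(1) + C(0) = 1 + 1 + 1 = 3
C(3) = 1 + C(2) + C(1) = 1 + 3 + 1 = 5
C(4) = 1 + C(3) + C(2) = 1 + 5 + 3 = 9
C(5) = 1 + C(4) + C(3) = 1 + 9 + 5 = 15
C(6) = 1 + C(5) + C(4) = 1 + 15 + 9 = 25
C(7) = 1 + C(6) + C(5) = 1 + 25 + 15 = 41
C(8) = 1 + C(7) + C(6) = 1 + 41 + 25 = 67
C(9) = 1 + C(8) + C(7) = 1 + 67 + 41 = 109
C(10) = 1 + C(9) + C(8) = 1 + 109 + 67 = 177
C(11) = 1 + C(10) + C(9) = 1 + 177 + 109 = 287
C(12) = 1 + C(11) + C(10) = 1 + 287 + 177 = 465
C(13) = 1 + C(12) + C(11) = 1 + 465 + 287 = 753
C(14) = 1 + C(13) + C(12) = 1 + 753 + 465 = 1219
C(15) = 1 + C(14) + C(13) = 1 + 1219 + 753 = 1973
C(16) = 1 + C(15) + C(14) = 1 + 1973 + 1219 = 3193
C(17) = 1 + C(16) + C(15) = 1 + 3193 + 1973 = 5167
C(18) = 1 + C(17) + C(16) = 1 + 5167 + 3193 = 8361

8361


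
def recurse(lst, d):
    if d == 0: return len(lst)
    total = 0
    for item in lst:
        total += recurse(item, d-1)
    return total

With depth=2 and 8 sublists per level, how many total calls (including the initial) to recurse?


At depth 0 (root): 1 call
At depth 1: each of 1 parents calls recurse on 8 children = 8 calls
At depth 2: each of 8 parents calls recurse on 8 children = 64 calls
Total: 1 + 8 + 64 = 73

73


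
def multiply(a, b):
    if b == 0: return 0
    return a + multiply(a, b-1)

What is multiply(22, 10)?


multiply(22, 10) = 22 + multiply(22, 9)
multiply(22, 9) = 22 + multiply(22, 8)
multiply(22, 8) = 22 + multiply(22, 7)
multiply(22, 7) = 22 + multiply(22, 6)
multiply(22, 6) = 22 + multiply(22, 5)
multiply(22, 5) = 22 + multiply(22, 4)
multiply(22, 4) = 22 + multiply(22, 3)
multiply(22, 3) = 22 + multiply(22, 2)
multiply(22, 2) = 22 + multiply(22, 1)
multiply(22, 1) = 22 + multiply(22, 0)
multiply(22, 0) = 0  (base case)
Total: 22 + 22 + 22 + 22 + 22 + 22 + 22 + 22 + 22 + 22 + 0 = 220

220


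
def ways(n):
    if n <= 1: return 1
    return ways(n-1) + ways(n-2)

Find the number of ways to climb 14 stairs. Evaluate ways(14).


Building up from base cases:
ways(0) = 1
ways(1) = 1
ways(2) = ways(1) + ways(0) = 1 + 1 = 2
ways(3) = ways(2) + ways(1) = 2 + 1 = 3
ways(4) = ways(3) + ways(2) = 3 + 2 = 5
ways(5) = ways(4) + ways(3) = 5 + 3 = 8
ways(6) = ways(5) + ways(4) = 8 + 5 = 13
ways(7) = ways(6) + ways(5) = 13 + 8 = 21
ways(8) = ways(7) + ways(6) = 21 + 13 = 34
ways(9) = ways(8) + ways(7) = 34 + 21 = 55
ways(10) = ways(9) + ways(8) = 55 + 34 = 89
ways(11) = ways(10) + ways(9) = 89 + 55 = 144
ways(12) = ways(11) + ways(10) = 144 + 89 = 233
ways(13) = ways(12) + ways(11) = 233 + 144 = 377
ways(14) = ways(13) + ways(12) = 377 + 233 = 610

610


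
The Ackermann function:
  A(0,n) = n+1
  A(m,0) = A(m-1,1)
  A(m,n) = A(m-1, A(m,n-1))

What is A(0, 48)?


A(0, 48) = 49
Result: A(0, 48) = 49

49
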